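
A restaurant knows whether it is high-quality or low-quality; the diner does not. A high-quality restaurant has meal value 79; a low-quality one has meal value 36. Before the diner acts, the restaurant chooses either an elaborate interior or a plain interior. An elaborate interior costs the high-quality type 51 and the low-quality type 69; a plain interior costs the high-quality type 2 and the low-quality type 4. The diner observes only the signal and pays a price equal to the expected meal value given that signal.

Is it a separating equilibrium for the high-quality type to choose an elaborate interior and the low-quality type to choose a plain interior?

No

Under separation the diner infers type exactly: elaborate interior → high-quality (pays 79), plain interior → low-quality (pays 36).
High-quality: elaborate interior gives 79 − 51 = 28; plain interior gives 36 − 2 = 34. Would deviate. ✗
Low-quality: plain interior gives 36 − 4 = 32; elaborate interior gives 79 − 69 = 10. No deviation. ✓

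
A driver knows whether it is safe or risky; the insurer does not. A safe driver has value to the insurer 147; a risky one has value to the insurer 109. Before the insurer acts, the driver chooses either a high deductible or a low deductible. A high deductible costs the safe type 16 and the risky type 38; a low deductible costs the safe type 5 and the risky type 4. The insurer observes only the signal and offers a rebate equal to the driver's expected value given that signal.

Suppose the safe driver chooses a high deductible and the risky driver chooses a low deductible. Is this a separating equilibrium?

Under separation the insurer infers type exactly: high deductible → safe (pays 147), low deductible → risky (pays 109).
Safe: high deductible gives 147 − 16 = 131; low deductible gives 109 − 5 = 104. No deviation. ✓
Risky: low deductible gives 109 − 4 = 105; high deductible gives 147 − 38 = 109. Would deviate. ✗

No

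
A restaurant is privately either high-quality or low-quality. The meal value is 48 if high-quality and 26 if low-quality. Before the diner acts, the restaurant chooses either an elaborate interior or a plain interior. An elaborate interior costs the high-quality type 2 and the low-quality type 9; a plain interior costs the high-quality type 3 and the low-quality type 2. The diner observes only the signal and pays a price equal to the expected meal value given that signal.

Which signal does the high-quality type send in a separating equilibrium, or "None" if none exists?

Try high-quality → elaborate interior, low-quality → plain interior:
  Under separation the diner infers type exactly: elaborate interior → high-quality (pays 48), plain interior → low-quality (pays 26).
  High-quality: elaborate interior gives 48 − 2 = 46; plain interior gives 26 − 3 = 23. No deviation. ✓
  Low-quality: plain interior gives 26 − 2 = 24; elaborate interior gives 48 − 9 = 39. Would deviate. ✗
Try high-quality → plain interior, low-quality → elaborate interior:
  Under separation the diner infers type exactly: plain interior → high-quality (pays 48), elaborate interior → low-quality (pays 26).
  High-quality: plain interior gives 48 − 3 = 45; elaborate interior gives 26 − 2 = 24. No deviation. ✓
  Low-quality: elaborate interior gives 26 − 9 = 17; plain interior gives 48 − 2 = 46. Would deviate. ✗
Neither assignment is incentive-compatible.

None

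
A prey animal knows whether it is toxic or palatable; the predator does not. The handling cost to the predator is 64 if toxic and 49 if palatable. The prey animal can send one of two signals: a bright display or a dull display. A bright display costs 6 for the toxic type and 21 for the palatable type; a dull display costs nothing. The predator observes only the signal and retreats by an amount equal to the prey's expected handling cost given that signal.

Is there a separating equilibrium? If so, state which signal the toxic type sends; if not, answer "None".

Try toxic → bright display, palatable → dull display:
  If types separate, bright display earns payment 64 and dull display earns 49.
  Toxic: bright display gives 64 − 6 = 58; dull display gives 49 − 0 = 49. No deviation. ✓
  Palatable: dull display gives 49 − 0 = 49; bright display gives 64 − 21 = 43. No deviation. ✓
Both hold — the toxic type sends bright display.

bright display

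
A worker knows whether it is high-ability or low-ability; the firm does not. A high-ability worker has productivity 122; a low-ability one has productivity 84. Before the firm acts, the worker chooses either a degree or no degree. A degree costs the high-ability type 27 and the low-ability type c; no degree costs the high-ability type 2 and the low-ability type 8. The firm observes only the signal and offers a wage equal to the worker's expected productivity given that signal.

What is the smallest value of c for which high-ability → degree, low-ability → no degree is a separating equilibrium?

Under separation: degree → high-ability (pays 122); no degree → low-ability (pays 84).
High-ability: 122 − 27 = 95 ≥ 84 − 2 = 82. Holds regardless of c. ✓
Low-ability: 84 − 8 ≥ 122 − c, so c ≥ 122 − 76 = 46.

46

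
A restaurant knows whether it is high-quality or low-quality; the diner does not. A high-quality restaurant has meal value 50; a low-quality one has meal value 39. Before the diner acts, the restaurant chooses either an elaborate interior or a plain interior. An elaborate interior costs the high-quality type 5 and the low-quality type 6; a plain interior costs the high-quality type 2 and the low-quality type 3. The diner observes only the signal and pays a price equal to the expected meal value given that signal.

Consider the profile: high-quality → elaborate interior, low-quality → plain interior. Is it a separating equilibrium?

Under separation the diner infers type exactly: elaborate interior → high-quality (pays 50), plain interior → low-quality (pays 39).
High-quality: elaborate interior gives 50 − 5 = 45; plain interior gives 39 − 2 = 37. No deviation. ✓
Low-quality: plain interior gives 39 − 3 = 36; elaborate interior gives 50 − 6 = 44. Would deviate. ✗

No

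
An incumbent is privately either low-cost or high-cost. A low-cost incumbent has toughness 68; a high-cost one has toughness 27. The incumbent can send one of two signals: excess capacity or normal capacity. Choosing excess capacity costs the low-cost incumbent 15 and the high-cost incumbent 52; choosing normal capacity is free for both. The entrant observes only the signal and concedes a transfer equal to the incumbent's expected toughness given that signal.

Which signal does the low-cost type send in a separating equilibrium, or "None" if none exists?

Try low-cost → excess capacity, high-cost → normal capacity:
  Under separation the entrant infers type exactly: excess capacity → low-cost (pays 68), normal capacity → high-cost (pays 27).
  Low-cost: excess capacity gives 68 − 15 = 53; normal capacity gives 27 − 0 = 27. No deviation. ✓
  High-cost: normal capacity gives 27 − 0 = 27; excess capacity gives 68 − 52 = 16. No deviation. ✓
Both hold — the low-cost type sends excess capacity.

excess capacity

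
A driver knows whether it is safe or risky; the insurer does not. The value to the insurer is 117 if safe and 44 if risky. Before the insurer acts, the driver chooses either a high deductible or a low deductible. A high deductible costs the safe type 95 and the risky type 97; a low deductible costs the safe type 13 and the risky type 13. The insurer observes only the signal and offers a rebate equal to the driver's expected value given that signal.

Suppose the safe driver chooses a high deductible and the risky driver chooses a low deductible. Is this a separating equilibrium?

Under separation the insurer infers type exactly: high deductible → safe (pays 117), low deductible → risky (pays 44).
Safe: high deductible gives 117 − 95 = 22; low deductible gives 44 − 13 = 31. Would deviate. ✗
Risky: low deductible gives 44 − 13 = 31; high deductible gives 117 − 97 = 20. No deviation. ✓

No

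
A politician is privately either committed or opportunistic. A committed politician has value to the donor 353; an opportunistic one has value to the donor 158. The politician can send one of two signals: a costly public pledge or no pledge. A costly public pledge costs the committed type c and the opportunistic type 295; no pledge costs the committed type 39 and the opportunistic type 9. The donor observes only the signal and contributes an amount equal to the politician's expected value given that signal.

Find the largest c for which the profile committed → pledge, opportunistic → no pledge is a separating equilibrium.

Under separation: pledge → committed (pays 353); no pledge → opportunistic (pays 158).
Opportunistic: 158 − 9 = 149 ≥ 353 − 295 = 58. Holds regardless of c. ✓
Committed: 353 − c ≥ 158 − 39, so c ≤ 353 − 119 = 234.

234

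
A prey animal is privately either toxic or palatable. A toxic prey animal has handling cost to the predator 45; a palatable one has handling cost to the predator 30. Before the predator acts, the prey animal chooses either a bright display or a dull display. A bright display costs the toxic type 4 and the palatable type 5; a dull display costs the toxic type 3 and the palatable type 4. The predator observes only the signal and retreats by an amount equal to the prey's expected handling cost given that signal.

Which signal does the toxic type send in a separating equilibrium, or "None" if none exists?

None

Try toxic → bright display, palatable → dull display:
  If types separate, bright display earns payment 45 and dull display earns 30.
  Toxic: bright display gives 45 − 4 = 41; dull display gives 30 − 3 = 27. No deviation. ✓
  Palatable: dull display gives 30 − 4 = 26; bright display gives 45 − 5 = 40. Would deviate. ✗
Try toxic → dull display, palatable → bright display:
  If types separate, dull display earns payment 45 and bright display earns 30.
  Toxic: dull display gives 45 − 3 = 42; bright display gives 30 − 4 = 26. No deviation. ✓
  Palatable: bright display gives 30 − 5 = 25; dull display gives 45 − 4 = 41. Would deviate. ✗
Neither assignment is incentive-compatible.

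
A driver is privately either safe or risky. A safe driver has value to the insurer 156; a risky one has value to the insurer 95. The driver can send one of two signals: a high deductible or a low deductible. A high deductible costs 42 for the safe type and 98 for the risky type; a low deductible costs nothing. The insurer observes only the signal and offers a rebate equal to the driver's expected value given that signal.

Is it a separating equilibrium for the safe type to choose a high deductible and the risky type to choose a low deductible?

Yes

Under separation the insurer infers type exactly: high deductible → safe (pays 156), low deductible → risky (pays 95).
Safe: high deductible gives 156 − 42 = 114; low deductible gives 95 − 0 = 95. No deviation. ✓
Risky: low deductible gives 95 − 0 = 95; high deductible gives 156 − 98 = 58. No deviation. ✓
Both incentive constraints hold.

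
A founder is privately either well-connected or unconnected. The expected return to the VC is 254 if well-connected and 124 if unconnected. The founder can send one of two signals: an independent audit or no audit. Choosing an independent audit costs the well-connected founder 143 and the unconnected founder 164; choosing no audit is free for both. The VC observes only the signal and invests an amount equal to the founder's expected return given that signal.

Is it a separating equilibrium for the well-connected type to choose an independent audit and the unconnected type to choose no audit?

No

If types separate, audit earns payment 254 and no audit earns 124.
Well-connected: audit gives 254 − 143 = 111; no audit gives 124 − 0 = 124. Would deviate. ✗
Unconnected: no audit gives 124 − 0 = 124; audit gives 254 − 164 = 90. No deviation. ✓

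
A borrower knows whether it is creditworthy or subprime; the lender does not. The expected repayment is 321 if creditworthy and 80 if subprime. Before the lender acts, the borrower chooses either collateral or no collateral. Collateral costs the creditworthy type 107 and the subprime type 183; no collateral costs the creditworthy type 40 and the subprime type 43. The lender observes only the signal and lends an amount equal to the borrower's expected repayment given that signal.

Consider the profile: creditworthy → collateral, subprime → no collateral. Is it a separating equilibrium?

Under separation the lender infers type exactly: collateral → creditworthy (pays 321), no collateral → subprime (pays 80).
Creditworthy: collateral gives 321 − 107 = 214; no collateral gives 80 − 40 = 40. No deviation. ✓
Subprime: no collateral gives 80 − 43 = 37; collateral gives 321 − 183 = 138. Would deviate. ✗

No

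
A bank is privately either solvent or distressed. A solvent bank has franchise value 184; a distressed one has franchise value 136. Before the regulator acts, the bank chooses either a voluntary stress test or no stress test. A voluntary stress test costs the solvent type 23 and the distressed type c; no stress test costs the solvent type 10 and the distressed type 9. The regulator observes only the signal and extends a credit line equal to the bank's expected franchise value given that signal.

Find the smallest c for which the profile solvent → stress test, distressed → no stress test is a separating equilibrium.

Under separation: stress test → solvent (pays 184); no stress test → distressed (pays 136).
Solvent: 184 − 23 = 161 ≥ 136 − 10 = 126. Holds regardless of c. ✓
Distressed: 136 − 9 ≥ 184 − c, so c ≥ 184 − 127 = 57.

57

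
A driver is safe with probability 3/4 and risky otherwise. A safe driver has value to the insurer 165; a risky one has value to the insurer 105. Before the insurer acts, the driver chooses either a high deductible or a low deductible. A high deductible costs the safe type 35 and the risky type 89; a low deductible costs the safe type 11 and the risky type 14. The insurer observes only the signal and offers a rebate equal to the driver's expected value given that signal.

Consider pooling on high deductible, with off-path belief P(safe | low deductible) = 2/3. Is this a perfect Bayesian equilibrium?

At the pooled signal (high deductible) the insurer holds the prior 3/4 and pays 3/4·165 + 1/4·105 = 150. Off-path (low deductible) belief 2/3 gives 2/3·165 + 1/3·105 = 145.
Safe: high deductible gives 150 − 35 = 115; low deductible gives 145 − 11 = 134. Deviates. ✗
Risky: high deductible gives 150 − 89 = 61; low deductible gives 145 − 14 = 131. Deviates. ✗

No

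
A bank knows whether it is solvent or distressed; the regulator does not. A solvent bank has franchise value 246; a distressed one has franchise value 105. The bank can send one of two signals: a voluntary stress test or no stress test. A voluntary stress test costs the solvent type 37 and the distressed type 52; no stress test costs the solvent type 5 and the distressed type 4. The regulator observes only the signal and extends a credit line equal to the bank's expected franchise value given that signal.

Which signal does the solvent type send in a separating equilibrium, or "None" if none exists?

Try solvent → stress test, distressed → no stress test:
  Under separation the regulator infers type exactly: stress test → solvent (pays 246), no stress test → distressed (pays 105).
  Solvent: stress test gives 246 − 37 = 209; no stress test gives 105 − 5 = 100. No deviation. ✓
  Distressed: no stress test gives 105 − 4 = 101; stress test gives 246 − 52 = 194. Would deviate. ✗
Try solvent → no stress test, distressed → stress test:
  Under separation the regulator infers type exactly: no stress test → solvent (pays 246), stress test → distressed (pays 105).
  Solvent: no stress test gives 246 − 5 = 241; stress test gives 105 − 37 = 68. No deviation. ✓
  Distressed: stress test gives 105 − 52 = 53; no stress test gives 246 − 4 = 242. Would deviate. ✗
Neither assignment is incentive-compatible.

None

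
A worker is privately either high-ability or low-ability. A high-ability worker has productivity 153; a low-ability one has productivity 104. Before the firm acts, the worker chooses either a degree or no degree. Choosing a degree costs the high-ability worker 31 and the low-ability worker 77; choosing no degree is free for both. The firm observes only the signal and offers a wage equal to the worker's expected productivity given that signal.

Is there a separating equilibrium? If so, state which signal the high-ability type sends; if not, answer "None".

degree

Try high-ability → degree, low-ability → no degree:
  If types separate, degree earns payment 153 and no degree earns 104.
  High-ability: degree gives 153 − 31 = 122; no degree gives 104 − 0 = 104. No deviation. ✓
  Low-ability: no degree gives 104 − 0 = 104; degree gives 153 − 77 = 76. No deviation. ✓
Both hold — the high-ability type sends degree.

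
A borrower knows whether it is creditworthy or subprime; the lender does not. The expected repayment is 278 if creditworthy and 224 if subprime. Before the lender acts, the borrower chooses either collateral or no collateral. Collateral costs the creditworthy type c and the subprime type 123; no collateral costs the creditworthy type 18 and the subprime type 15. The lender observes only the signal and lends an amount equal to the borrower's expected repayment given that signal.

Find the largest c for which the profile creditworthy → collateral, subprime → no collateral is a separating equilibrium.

72

Under separation: collateral → creditworthy (pays 278); no collateral → subprime (pays 224).
Subprime: 224 − 15 = 209 ≥ 278 − 123 = 155. Holds regardless of c. ✓
Creditworthy: 278 − c ≥ 224 − 18, so c ≤ 278 − 206 = 72.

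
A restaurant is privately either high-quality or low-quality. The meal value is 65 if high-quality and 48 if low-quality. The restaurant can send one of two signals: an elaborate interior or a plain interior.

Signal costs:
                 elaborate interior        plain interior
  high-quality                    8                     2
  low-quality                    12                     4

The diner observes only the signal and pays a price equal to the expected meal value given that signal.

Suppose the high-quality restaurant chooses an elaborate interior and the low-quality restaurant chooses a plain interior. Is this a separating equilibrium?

No

If types separate, elaborate interior earns payment 65 and plain interior earns 48.
High-quality: elaborate interior gives 65 − 8 = 57; plain interior gives 48 − 2 = 46. No deviation. ✓
Low-quality: plain interior gives 48 − 4 = 44; elaborate interior gives 65 − 12 = 53. Would deviate. ✗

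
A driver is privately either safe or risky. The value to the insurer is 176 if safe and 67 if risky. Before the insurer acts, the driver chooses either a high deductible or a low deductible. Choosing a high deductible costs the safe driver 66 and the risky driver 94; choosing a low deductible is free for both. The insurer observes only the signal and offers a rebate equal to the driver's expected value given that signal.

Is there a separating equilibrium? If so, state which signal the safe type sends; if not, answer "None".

None

Try safe → high deductible, risky → low deductible:
  If types separate, high deductible earns payment 176 and low deductible earns 67.
  Safe: high deductible gives 176 − 66 = 110; low deductible gives 67 − 0 = 67. No deviation. ✓
  Risky: low deductible gives 67 − 0 = 67; high deductible gives 176 − 94 = 82. Would deviate. ✗
Try safe → low deductible, risky → high deductible:
  If types separate, low deductible earns payment 176 and high deductible earns 67.
  Safe: low deductible gives 176 − 0 = 176; high deductible gives 67 − 66 = 1. No deviation. ✓
  Risky: high deductible gives 67 − 94 = -27; low deductible gives 176 − 0 = 176. Would deviate. ✗
Neither assignment is incentive-compatible.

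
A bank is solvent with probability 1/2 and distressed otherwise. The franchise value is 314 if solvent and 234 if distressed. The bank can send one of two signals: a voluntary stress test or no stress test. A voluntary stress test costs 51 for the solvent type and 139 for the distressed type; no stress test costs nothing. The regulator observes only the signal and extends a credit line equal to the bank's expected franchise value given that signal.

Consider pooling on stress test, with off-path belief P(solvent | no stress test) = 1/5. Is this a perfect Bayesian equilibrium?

No

At the pooled signal (stress test) the regulator holds the prior 1/2 and pays 1/2·314 + 1/2·234 = 274. Off-path (no stress test) belief 1/5 gives 1/5·314 + 4/5·234 = 250.
Solvent: stress test gives 274 − 51 = 223; no stress test gives 250 − 0 = 250. Deviates. ✗
Distressed: stress test gives 274 − 139 = 135; no stress test gives 250 − 0 = 250. Deviates. ✗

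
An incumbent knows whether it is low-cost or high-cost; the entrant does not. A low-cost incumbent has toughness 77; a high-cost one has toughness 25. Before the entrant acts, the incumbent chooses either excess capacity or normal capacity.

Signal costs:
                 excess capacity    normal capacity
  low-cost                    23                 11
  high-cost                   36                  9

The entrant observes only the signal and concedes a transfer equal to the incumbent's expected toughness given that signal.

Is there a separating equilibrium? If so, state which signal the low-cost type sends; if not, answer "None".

None

Try low-cost → excess capacity, high-cost → normal capacity:
  If types separate, excess capacity earns payment 77 and normal capacity earns 25.
  Low-cost: excess capacity gives 77 − 23 = 54; normal capacity gives 25 − 11 = 14. No deviation. ✓
  High-cost: normal capacity gives 25 − 9 = 16; excess capacity gives 77 − 36 = 41. Would deviate. ✗
Try low-cost → normal capacity, high-cost → excess capacity:
  If types separate, normal capacity earns payment 77 and excess capacity earns 25.
  Low-cost: normal capacity gives 77 − 11 = 66; excess capacity gives 25 − 23 = 2. No deviation. ✓
  High-cost: excess capacity gives 25 − 36 = -11; normal capacity gives 77 − 9 = 68. Would deviate. ✗
Neither assignment is incentive-compatible.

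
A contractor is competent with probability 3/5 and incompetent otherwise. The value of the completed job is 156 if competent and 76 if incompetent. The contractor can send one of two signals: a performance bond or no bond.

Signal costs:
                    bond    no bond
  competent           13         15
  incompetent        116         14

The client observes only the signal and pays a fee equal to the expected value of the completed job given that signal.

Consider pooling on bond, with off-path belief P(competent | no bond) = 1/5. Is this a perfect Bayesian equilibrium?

At the pooled signal (bond) the client holds the prior 3/5 and pays 3/5·156 + 2/5·76 = 124. Off-path (no bond) belief 1/5 gives 1/5·156 + 4/5·76 = 92.
Competent: bond gives 124 − 13 = 111; no bond gives 92 − 15 = 77. Stays. ✓
Incompetent: bond gives 124 − 116 = 8; no bond gives 92 − 14 = 78. Deviates. ✗

No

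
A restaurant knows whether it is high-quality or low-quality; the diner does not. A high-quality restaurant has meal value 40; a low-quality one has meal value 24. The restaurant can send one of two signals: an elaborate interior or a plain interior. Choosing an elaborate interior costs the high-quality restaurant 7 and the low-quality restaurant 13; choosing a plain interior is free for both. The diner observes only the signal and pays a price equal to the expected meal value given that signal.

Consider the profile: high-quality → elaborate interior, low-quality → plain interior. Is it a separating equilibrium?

No

If types separate, elaborate interior earns payment 40 and plain interior earns 24.
High-quality: elaborate interior gives 40 − 7 = 33; plain interior gives 24 − 0 = 24. No deviation. ✓
Low-quality: plain interior gives 24 − 0 = 24; elaborate interior gives 40 − 13 = 27. Would deviate. ✗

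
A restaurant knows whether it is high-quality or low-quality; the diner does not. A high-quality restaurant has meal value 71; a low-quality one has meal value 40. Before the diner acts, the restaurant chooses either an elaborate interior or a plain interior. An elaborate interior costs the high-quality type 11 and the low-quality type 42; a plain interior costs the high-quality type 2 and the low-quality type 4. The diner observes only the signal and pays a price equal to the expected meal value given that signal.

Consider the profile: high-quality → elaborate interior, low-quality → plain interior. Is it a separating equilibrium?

Yes

If types separate, elaborate interior earns payment 71 and plain interior earns 40.
High-quality: elaborate interior gives 71 − 11 = 60; plain interior gives 40 − 2 = 38. No deviation. ✓
Low-quality: plain interior gives 40 − 4 = 36; elaborate interior gives 71 − 42 = 29. No deviation. ✓
Neither type gains from mimicking the other.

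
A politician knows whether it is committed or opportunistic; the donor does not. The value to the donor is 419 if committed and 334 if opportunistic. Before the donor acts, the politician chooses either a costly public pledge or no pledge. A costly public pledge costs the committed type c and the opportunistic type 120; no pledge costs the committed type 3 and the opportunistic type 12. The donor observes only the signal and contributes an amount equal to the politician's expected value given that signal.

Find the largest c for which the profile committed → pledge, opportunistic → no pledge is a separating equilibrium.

Under separation: pledge → committed (pays 419); no pledge → opportunistic (pays 334).
Opportunistic: 334 − 12 = 322 ≥ 419 − 120 = 299. Holds regardless of c. ✓
Committed: 419 − c ≥ 334 − 3, so c ≤ 419 − 331 = 88.

88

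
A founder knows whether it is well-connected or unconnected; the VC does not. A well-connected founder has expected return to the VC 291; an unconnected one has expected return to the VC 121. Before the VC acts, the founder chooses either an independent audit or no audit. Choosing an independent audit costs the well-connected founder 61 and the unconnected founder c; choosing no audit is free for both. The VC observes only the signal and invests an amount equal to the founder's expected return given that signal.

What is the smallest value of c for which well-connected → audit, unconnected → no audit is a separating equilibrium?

170

Under separation: audit → well-connected (pays 291); no audit → unconnected (pays 121).
Well-connected: 291 − 61 = 230 ≥ 121 − 0 = 121. Holds regardless of c. ✓
Unconnected: 121 − 0 ≥ 291 − c, so c ≥ 291 − 121 = 170.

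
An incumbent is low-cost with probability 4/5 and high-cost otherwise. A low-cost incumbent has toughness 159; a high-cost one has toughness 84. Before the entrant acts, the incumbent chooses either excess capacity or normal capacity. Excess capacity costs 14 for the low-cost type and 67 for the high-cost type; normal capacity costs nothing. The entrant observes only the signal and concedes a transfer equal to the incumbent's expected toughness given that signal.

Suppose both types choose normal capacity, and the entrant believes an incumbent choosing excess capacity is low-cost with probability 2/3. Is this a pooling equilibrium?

Yes

At the pooled signal (normal capacity) the entrant holds the prior 4/5 and pays 4/5·159 + 1/5·84 = 144. Off-path (excess capacity) belief 2/3 gives 2/3·159 + 1/3·84 = 134.
Low-cost: normal capacity gives 144 − 0 = 144; excess capacity gives 134 − 14 = 120. Stays. ✓
High-cost: normal capacity gives 144 − 0 = 144; excess capacity gives 134 − 67 = 67. Stays. ✓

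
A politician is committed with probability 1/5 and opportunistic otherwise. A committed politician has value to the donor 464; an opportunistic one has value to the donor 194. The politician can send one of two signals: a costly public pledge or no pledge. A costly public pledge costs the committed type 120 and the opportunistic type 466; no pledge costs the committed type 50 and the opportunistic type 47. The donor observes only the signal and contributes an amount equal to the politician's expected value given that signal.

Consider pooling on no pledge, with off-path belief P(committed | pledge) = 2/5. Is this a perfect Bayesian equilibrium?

Yes

At the pooled signal (no pledge) the donor holds the prior 1/5 and pays 1/5·464 + 4/5·194 = 248. Off-path (pledge) belief 2/5 gives 2/5·464 + 3/5·194 = 302.
Committed: no pledge gives 248 − 50 = 198; pledge gives 302 − 120 = 182. Stays. ✓
Opportunistic: no pledge gives 248 − 47 = 201; pledge gives 302 − 466 = -164. Stays. ✓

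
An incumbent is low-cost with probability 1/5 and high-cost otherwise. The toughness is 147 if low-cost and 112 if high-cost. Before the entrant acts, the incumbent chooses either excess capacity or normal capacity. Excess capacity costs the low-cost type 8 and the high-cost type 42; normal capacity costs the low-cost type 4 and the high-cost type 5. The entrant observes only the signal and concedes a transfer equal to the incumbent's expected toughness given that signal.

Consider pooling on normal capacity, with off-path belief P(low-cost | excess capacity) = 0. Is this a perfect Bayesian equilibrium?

On the equilibrium path (normal capacity) the entrant holds the prior 1/5 and pays 1/5·147 + 4/5·112 = 119. Off-path (excess capacity) belief 0 gives 0·147 + 1·112 = 112.
Low-cost: normal capacity gives 119 − 4 = 115; excess capacity gives 112 − 8 = 104. Stays. ✓
High-cost: normal capacity gives 119 − 5 = 114; excess capacity gives 112 − 42 = 70. Stays. ✓
Beliefs are Bayes-consistent on-path and both types best-respond.

Yes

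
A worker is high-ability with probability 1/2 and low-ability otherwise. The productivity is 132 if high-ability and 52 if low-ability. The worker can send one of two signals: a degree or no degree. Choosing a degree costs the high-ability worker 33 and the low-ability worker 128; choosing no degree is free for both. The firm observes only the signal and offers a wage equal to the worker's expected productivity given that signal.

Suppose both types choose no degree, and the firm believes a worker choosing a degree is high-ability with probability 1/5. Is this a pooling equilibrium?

Yes

At the pooled signal (no degree) the firm holds the prior 1/2 and pays 1/2·132 + 1/2·52 = 92. Off-path (degree) belief 1/5 gives 1/5·132 + 4/5·52 = 68.
High-ability: no degree gives 92 − 0 = 92; degree gives 68 − 33 = 35. Stays. ✓
Low-ability: no degree gives 92 − 0 = 92; degree gives 68 − 128 = -60. Stays. ✓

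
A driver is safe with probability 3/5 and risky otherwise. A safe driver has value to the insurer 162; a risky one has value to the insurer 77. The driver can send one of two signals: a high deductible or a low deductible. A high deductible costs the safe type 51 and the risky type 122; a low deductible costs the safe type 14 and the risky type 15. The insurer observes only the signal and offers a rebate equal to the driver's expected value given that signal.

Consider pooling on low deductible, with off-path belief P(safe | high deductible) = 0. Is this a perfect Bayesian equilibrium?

On the equilibrium path (low deductible) the insurer holds the prior 3/5 and pays 3/5·162 + 2/5·77 = 128. Off-path (high deductible) belief 0 gives 0·162 + 1·77 = 77.
Safe: low deductible gives 128 − 14 = 114; high deductible gives 77 − 51 = 26. Stays. ✓
Risky: low deductible gives 128 − 15 = 113; high deductible gives 77 − 122 = -45. Stays. ✓
Beliefs are Bayes-consistent on-path and both types best-respond.

Yes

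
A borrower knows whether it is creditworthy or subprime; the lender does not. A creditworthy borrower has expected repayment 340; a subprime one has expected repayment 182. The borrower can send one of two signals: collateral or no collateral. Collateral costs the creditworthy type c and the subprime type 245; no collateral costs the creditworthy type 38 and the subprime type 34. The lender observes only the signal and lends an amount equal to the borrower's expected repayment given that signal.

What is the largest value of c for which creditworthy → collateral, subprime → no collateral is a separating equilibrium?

196

Under separation: collateral → creditworthy (pays 340); no collateral → subprime (pays 182).
Subprime: 182 − 34 = 148 ≥ 340 − 245 = 95. Holds regardless of c. ✓
Creditworthy: 340 − c ≥ 182 − 38, so c ≤ 340 − 144 = 196.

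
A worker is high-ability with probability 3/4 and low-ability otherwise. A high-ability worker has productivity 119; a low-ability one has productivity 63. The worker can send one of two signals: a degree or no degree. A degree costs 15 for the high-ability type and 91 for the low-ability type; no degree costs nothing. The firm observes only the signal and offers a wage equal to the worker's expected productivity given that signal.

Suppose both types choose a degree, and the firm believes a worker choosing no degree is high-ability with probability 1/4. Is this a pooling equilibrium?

At the pooled signal (degree) the firm holds the prior 3/4 and pays 3/4·119 + 1/4·63 = 105. Off-path (no degree) belief 1/4 gives 1/4·119 + 3/4·63 = 77.
High-ability: degree gives 105 − 15 = 90; no degree gives 77 − 0 = 77. Stays. ✓
Low-ability: degree gives 105 − 91 = 14; no degree gives 77 − 0 = 77. Deviates. ✗

No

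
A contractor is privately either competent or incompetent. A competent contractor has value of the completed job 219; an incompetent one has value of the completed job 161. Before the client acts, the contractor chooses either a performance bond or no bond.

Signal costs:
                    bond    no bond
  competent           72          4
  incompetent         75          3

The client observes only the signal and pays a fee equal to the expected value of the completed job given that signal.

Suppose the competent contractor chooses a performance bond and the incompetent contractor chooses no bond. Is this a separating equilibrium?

No

If types separate, bond earns payment 219 and no bond earns 161.
Competent: bond gives 219 − 72 = 147; no bond gives 161 − 4 = 157. Would deviate. ✗
Incompetent: no bond gives 161 − 3 = 158; bond gives 219 − 75 = 144. No deviation. ✓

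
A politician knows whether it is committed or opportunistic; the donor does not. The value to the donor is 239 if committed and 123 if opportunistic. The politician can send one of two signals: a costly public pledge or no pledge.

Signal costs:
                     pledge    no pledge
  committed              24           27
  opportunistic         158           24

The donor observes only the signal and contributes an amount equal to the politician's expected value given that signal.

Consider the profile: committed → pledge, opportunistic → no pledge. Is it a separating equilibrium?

Yes

Under separation the donor infers type exactly: pledge → committed (pays 239), no pledge → opportunistic (pays 123).
Committed: pledge gives 239 − 24 = 215; no pledge gives 123 − 27 = 96. No deviation. ✓
Opportunistic: no pledge gives 123 − 24 = 99; pledge gives 239 − 158 = 81. No deviation. ✓
Neither type gains from mimicking the other.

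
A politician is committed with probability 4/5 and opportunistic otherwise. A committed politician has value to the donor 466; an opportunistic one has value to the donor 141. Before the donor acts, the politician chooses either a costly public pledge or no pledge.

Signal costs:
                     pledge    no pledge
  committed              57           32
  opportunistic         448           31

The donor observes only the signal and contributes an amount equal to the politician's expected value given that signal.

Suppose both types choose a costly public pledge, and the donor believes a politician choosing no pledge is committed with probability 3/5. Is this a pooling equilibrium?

On the equilibrium path (pledge) the donor holds the prior 4/5 and pays 4/5·466 + 1/5·141 = 401. Off-path (no pledge) belief 3/5 gives 3/5·466 + 2/5·141 = 336.
Committed: pledge gives 401 − 57 = 344; no pledge gives 336 − 32 = 304. Stays. ✓
Opportunistic: pledge gives 401 − 448 = -47; no pledge gives 336 − 31 = 305. Deviates. ✗

No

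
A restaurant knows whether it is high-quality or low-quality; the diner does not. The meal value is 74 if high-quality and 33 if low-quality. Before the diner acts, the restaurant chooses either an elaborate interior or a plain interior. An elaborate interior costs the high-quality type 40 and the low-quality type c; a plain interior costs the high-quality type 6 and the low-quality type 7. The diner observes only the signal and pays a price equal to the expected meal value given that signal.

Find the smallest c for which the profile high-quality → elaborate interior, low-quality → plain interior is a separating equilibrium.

48

Under separation: elaborate interior → high-quality (pays 74); plain interior → low-quality (pays 33).
High-quality: 74 − 40 = 34 ≥ 33 − 6 = 27. Holds regardless of c. ✓
Low-quality: 33 − 7 ≥ 74 − c, so c ≥ 74 − 26 = 48.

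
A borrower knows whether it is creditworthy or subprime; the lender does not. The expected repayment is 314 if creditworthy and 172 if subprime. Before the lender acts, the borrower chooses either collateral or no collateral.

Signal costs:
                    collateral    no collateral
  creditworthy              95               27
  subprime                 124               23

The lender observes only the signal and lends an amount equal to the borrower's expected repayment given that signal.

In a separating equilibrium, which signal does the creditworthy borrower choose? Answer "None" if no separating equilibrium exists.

Try creditworthy → collateral, subprime → no collateral:
  If types separate, collateral earns payment 314 and no collateral earns 172.
  Creditworthy: collateral gives 314 − 95 = 219; no collateral gives 172 − 27 = 145. No deviation. ✓
  Subprime: no collateral gives 172 − 23 = 149; collateral gives 314 − 124 = 190. Would deviate. ✗
Try creditworthy → no collateral, subprime → collateral:
  If types separate, no collateral earns payment 314 and collateral earns 172.
  Creditworthy: no collateral gives 314 − 27 = 287; collateral gives 172 − 95 = 77. No deviation. ✓
  Subprime: collateral gives 172 − 124 = 48; no collateral gives 314 − 23 = 291. Would deviate. ✗
Neither assignment is incentive-compatible.

None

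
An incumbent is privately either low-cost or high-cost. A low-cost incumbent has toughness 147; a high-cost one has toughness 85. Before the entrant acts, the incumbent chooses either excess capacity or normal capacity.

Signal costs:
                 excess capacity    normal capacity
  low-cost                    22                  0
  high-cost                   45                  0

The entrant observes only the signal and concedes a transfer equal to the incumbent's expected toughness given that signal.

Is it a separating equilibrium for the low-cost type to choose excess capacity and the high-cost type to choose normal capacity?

Under separation the entrant infers type exactly: excess capacity → low-cost (pays 147), normal capacity → high-cost (pays 85).
Low-cost: excess capacity gives 147 − 22 = 125; normal capacity gives 85 − 0 = 85. No deviation. ✓
High-cost: normal capacity gives 85 − 0 = 85; excess capacity gives 147 − 45 = 102. Would deviate. ✗

No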